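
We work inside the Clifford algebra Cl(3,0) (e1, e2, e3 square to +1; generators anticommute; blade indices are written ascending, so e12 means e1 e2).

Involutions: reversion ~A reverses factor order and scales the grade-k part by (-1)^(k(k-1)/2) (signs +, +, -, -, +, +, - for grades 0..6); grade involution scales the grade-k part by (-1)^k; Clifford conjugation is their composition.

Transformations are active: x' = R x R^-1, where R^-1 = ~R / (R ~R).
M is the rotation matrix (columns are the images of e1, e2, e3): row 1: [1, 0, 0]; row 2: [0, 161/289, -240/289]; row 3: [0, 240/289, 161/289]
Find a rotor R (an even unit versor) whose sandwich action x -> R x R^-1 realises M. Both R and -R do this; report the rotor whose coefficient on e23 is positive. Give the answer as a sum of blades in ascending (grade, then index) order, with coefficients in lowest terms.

Method: write R = a + b12*e12 + b13*e13 + b23*e23 with a^2 + b12^2 + b13^2 + b23^2 = 1 (so R^-1 = ~R). Expanding the columns R e_j ~R gives tr M = 4a^2 - 1 and, from the antisymmetric part, M21 - M12 = -4a*b12, M13 - M31 = 4a*b13, M32 - M23 = -4a*b23.
Here tr M = 611/289, so a^2 = (1 + tr M)/4 = 225/289 and a = ±15/17. Taking a = 15/17: M21 - M12 = 0, M13 - M31 = 0, M32 - M23 = 480/289, giving b12 = 0, b13 = 0, b23 = -8/17, i.e. R = 15/17 - 8/17*e23.
Its e23 coefficient is negative, so report the other preimage -R.
Answer: -15/17 + 8/17*e23. Note: both R and -R realise this M (trace 611/289); the covering map identifies them, and the e23-coefficient sign is the tie-breaker.


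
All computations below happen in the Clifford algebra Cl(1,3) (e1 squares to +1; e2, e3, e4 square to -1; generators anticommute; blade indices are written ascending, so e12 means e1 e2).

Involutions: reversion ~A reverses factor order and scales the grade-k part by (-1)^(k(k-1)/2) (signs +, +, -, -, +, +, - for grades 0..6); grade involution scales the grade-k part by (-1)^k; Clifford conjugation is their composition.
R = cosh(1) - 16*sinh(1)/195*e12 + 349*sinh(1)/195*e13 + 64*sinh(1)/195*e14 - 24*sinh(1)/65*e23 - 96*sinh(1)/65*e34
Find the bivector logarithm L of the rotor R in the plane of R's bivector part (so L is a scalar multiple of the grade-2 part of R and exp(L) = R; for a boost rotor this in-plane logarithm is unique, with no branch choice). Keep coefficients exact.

The scalar part of R is cosh(1), so cosh pins the rapidity up to sign — the sign comes from the bivector part; dividing that part by sinh of the rapidity yields the plane, and the in-plane L = rapidity * plane is unique because the two sign choices cancel.
Concretely: cosh(rapidity) = cosh(1) gives rapidity = ±1, and since rapidity/sinh(rapidity) is even the sign is immaterial: L = (rapidity/sinh(rapidity)) * <R>_2 = (1/sinh(1)) * <R>_2.
Answer: -16/195*e12 + 349/195*e13 + 64/195*e14 - 24/65*e23 - 96/65*e34


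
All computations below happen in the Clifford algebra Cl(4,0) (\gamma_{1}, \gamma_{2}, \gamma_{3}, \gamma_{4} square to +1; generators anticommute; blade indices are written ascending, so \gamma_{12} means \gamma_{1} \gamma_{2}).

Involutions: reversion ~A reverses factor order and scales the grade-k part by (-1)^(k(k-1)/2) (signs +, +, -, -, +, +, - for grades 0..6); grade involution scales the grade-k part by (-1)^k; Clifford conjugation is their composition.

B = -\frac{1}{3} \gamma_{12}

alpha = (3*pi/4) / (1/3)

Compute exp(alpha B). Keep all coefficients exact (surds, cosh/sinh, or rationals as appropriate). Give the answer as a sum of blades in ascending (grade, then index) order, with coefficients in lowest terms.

B^2 = (-\frac{1}{3})^2*(\gamma_{12})^2 = \frac{1}{9}*(-1) = -\frac{1}{9} (a basis 2-blade squares to minus the product of its generators' squares).
B^2 = -\frac{1}{9} — the negative square puts this in the circular regime; l = \frac{1}{3}, alpha*l = \frac{3 \pi}{4}, so exp(alpha B) = cos(\frac{3 \pi}{4}) + (sin(\frac{3 \pi}{4})/(\frac{1}{3}))*B = - \frac{\sqrt{2}}{2} + (\frac{3 \sqrt{2}}{2})*B.
Answer: - \frac{\sqrt{2}}{2} - \frac{\sqrt{2}}{2} \gamma_{12}


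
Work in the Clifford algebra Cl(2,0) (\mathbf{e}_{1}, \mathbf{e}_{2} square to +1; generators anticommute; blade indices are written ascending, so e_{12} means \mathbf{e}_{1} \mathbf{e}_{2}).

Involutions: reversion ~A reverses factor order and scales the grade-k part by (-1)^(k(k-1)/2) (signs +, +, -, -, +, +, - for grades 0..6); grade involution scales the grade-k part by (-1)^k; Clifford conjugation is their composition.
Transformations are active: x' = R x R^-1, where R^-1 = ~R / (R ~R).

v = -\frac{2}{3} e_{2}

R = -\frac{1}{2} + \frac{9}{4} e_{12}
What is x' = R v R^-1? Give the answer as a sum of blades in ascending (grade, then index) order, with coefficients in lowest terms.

~R = -\frac{1}{2} - \frac{9}{4} e_{12}, and R ~R = \frac{85}{16}, so R^-1 = ~R / (\frac{85}{16}).
R v = -\frac{3}{2} e_{1} + \frac{1}{3} e_{2}
Answer: \frac{24}{85} e_{1} + \frac{154}{255} e_{2}


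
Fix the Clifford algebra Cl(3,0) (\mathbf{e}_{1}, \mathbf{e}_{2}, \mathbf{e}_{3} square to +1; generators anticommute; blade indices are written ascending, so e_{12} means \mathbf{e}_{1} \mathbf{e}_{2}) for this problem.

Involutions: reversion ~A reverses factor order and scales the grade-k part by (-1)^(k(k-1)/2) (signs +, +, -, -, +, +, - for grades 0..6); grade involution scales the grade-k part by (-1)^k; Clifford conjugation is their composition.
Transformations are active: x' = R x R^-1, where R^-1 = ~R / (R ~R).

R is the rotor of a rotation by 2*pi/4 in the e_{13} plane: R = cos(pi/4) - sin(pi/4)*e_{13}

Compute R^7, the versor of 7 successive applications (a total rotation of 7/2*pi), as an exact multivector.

The rotor phase is half the rotation angle and phases add under composition, so 7 steps in the e_{13} plane accumulate phase 7*(pi/4) = \frac{7 \pi}{4}: R^7 = cos(\frac{7 \pi}{4}) - sin(\frac{7 \pi}{4})*e_{13}.
cos(\frac{7 \pi}{4}) = \frac{\sqrt{2}}{2} and sin(\frac{7 \pi}{4}) = - \frac{\sqrt{2}}{2}, so R^7 = \frac{\sqrt{2}}{2} + \frac{\sqrt{2}}{2} e_{13}. The net rotation is 3/2*pi (after discarding 1 full turn, each of which contributes a factor -1 to the rotor); the rotor keeps the half-angle phase exactly.
Answer: \frac{\sqrt{2}}{2} + \frac{\sqrt{2}}{2} e_{13}


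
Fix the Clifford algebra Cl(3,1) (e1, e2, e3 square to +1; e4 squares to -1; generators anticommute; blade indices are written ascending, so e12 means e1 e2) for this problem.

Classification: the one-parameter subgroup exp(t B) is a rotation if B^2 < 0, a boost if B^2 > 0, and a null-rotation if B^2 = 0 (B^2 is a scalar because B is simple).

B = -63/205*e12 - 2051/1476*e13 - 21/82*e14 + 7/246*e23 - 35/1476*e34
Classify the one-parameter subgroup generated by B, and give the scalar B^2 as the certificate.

B^2 term by term: the squares give (-63/205)^2*(e12)^2 + (-2051/1476)^2*(e13)^2 + (-21/82)^2*(e14)^2 + (7/246)^2*(e23)^2 + (-35/1476)^2*(e34)^2 = 3969/42025*(-1) + 4206601/2178576*(-1) + 441/6724*(+1) + 49/60516*(-1) + 1225/2178576*(+1) = -49/25 (each basis 2-blade squares to minus the product of its generators' squares); cross terms between blades sharing an index anticommute and cancel; the commuting (index-disjoint) pairs give grade-4 terms 2*c*c'*(blade product), which cancel blade by blade — e1234: 49/3362 - 49/3362 = 0 — confirming B is simple. So B^2 = -49/25.
Answer: rotation, certificate B^2 = -49/25. Why this suffices: the scalar -49/25 survives any versor conjugation, so its sign alone determines the class however B is presented.


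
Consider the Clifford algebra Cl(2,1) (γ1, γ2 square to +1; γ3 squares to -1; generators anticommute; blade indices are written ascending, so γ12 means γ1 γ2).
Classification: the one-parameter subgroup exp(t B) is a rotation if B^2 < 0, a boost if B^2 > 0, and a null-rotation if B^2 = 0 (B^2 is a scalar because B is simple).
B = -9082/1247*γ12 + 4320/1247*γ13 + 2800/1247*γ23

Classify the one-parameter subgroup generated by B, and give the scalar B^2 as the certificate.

B^2 term by term: the squares give (-9082/1247)^2*(γ12)^2 + (4320/1247)^2*(γ13)^2 + (2800/1247)^2*(γ23)^2 = 82482724/1555009*(-1) + 18662400/1555009*(+1) + 7840000/1555009*(+1) = -36 (each basis 2-blade squares to minus the product of its generators' squares); cross terms between blades sharing an index anticommute and cancel. So B^2 = -36.
Answer: rotation, certificate B^2 = -36. The invariant at work: B^2 = -36 is unchanged by conjugation, hence its sign classifies the subgroup whatever basis B is written in.


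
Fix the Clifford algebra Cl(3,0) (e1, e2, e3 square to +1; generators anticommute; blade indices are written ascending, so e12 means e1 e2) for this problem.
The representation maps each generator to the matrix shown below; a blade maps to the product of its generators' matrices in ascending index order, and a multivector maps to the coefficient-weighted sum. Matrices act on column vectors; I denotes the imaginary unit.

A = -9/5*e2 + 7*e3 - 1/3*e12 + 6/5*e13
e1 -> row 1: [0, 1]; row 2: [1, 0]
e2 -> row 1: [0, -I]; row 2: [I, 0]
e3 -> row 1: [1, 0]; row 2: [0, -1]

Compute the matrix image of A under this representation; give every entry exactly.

Bivector images (products of the table entries): rho(e12) = rho(e1)rho(e2) = row 1: [I, 0]; row 2: [0, -I]; rho(e13) = rho(e1)rho(e3) = row 1: [0, -1]; row 2: [1, 0].
M = (-9/5)*rho(e2) + (7)*rho(e3) + (-1/3)*rho(e12) + (6/5)*rho(e13), summed entrywise:
Answer: row 1: [7 - I/3, -6/5 + 9*I/5]; row 2: [6/5 - 9*I/5, -7 + I/3]


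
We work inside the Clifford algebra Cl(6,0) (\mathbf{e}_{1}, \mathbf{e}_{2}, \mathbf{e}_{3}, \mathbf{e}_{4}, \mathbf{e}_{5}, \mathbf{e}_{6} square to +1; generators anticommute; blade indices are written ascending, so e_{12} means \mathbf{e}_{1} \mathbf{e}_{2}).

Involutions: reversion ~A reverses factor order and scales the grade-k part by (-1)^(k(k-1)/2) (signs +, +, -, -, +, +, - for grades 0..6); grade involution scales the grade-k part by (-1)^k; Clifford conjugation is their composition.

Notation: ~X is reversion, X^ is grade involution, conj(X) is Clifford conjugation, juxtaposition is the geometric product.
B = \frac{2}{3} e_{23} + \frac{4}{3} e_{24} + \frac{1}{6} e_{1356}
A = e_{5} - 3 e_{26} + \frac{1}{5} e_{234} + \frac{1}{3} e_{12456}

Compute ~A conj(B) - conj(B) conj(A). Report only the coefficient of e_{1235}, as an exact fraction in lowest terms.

first term: \frac{4}{15} e_{3} - \frac{2}{15} e_{4} - 2 e_{36} - 4 e_{46} + \frac{1}{6} e_{136} + \frac{4}{9} e_{156} + \frac{1}{18} e_{234} - \frac{2}{3} e_{235} - \frac{4}{3} e_{245} + \frac{1}{2} e_{1235} - \frac{1}{30} e_{12456} - \frac{2}{9} e_{13456}
second term: -\frac{4}{15} e_{3} + \frac{2}{15} e_{4} + 2 e_{36} + 4 e_{46} + \frac{1}{6} e_{136} - \frac{4}{9} e_{156} + \frac{1}{18} e_{234} + \frac{2}{3} e_{235} + \frac{4}{3} e_{245} - \frac{1}{2} e_{1235} - \frac{1}{30} e_{12456} - \frac{2}{9} e_{13456}
Answer: 1


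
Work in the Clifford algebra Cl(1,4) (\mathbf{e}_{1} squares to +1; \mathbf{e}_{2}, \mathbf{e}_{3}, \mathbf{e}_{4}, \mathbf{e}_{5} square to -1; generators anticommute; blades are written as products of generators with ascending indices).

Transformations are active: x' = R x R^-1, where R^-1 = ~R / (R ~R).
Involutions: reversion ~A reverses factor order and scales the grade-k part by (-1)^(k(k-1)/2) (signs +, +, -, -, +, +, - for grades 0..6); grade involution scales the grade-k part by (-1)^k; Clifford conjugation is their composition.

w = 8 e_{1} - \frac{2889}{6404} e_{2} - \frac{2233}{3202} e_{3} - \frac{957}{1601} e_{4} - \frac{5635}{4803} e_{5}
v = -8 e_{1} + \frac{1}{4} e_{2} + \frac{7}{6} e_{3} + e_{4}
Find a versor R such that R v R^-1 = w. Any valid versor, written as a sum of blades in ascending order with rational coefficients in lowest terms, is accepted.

Reasoning: v^2 = w^2 = \frac{8867}{144} since conjugation preserves the quadratic form; R = v + w = -\frac{322}{1601} e_{2} + \frac{2254}{4803} e_{3} + \frac{644}{1601} e_{4} - \frac{5635}{4803} e_{5} is then valid when invertible, keeping its own part and reversing (v - w)/2.
Answer: -\frac{322}{1601} e_{2} + \frac{2254}{4803} e_{3} + \frac{644}{1601} e_{4} - \frac{5635}{4803} e_{5}


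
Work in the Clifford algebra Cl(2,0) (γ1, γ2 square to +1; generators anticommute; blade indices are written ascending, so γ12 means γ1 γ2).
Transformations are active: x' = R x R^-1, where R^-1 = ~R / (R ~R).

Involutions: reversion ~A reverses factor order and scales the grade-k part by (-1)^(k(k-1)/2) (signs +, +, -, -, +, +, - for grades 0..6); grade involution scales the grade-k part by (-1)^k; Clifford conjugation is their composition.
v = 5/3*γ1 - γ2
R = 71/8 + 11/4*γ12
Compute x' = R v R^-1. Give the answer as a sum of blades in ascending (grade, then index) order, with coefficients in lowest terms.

~R = 71/8 - 11/4*γ12, and R ~R = 5525/64, so R^-1 = ~R / (5525/64).
R v = 289/24*γ1 - 323/24*γ2
Answer: 263/325*γ1 - 1723/975*γ2


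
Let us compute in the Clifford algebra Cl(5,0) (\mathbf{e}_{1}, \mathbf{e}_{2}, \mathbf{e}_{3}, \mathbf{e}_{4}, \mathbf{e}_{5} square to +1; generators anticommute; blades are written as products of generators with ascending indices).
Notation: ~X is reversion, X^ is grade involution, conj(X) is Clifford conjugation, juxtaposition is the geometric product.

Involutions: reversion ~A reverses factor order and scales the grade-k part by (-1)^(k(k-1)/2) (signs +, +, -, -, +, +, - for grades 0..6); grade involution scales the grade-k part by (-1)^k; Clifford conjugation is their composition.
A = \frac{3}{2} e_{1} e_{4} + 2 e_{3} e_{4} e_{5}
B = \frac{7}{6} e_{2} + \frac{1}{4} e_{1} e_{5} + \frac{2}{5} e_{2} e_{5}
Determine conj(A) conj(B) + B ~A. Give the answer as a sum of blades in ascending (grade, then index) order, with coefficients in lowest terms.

first term: -\frac{3}{8} e_{4} e_{5} - \frac{7}{4} e_{1} e_{2} e_{4} + \frac{1}{2} e_{1} e_{3} e_{4} + \frac{4}{5} e_{2} e_{3} e_{4} - \frac{3}{5} e_{1} e_{2} e_{4} e_{5} + \frac{7}{3} e_{2} e_{3} e_{4} e_{5}
second term: -\frac{3}{8} e_{4} e_{5} + \frac{7}{4} e_{1} e_{2} e_{4} - \frac{1}{2} e_{1} e_{3} e_{4} - \frac{4}{5} e_{2} e_{3} e_{4} + \frac{3}{5} e_{1} e_{2} e_{4} e_{5} - \frac{7}{3} e_{2} e_{3} e_{4} e_{5}
Answer: -\frac{3}{4} e_{4} e_{5}


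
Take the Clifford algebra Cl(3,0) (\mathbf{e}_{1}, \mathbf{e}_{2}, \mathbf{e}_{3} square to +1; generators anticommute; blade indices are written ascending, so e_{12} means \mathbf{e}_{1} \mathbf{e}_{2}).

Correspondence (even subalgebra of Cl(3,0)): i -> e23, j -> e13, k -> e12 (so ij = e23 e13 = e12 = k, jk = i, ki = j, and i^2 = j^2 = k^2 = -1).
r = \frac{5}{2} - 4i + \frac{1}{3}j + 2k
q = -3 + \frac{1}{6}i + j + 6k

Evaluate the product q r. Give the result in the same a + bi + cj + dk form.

In blades: q = -3 + 6 e_{12} + e_{13} + \frac{1}{6} e_{23}, r = \frac{5}{2} + 2 e_{12} + \frac{1}{3} e_{13} - 4 e_{23}.
Distribute q over r term by term (generator squares from the signature, products reordered to ascending indices): (-3)*r = -\frac{15}{2} - 6 e_{12} - e_{13} + 12 e_{23}; (6 e_{12})*r = -12 + 15 e_{12} - 24 e_{13} - 2 e_{23}; (e_{13})*r = -\frac{1}{3} + 4 e_{12} + \frac{5}{2} e_{13} + 2 e_{23}; (\frac{1}{6} e_{23})*r = \frac{2}{3} + \frac{1}{18} e_{12} - \frac{1}{3} e_{13} + \frac{5}{12} e_{23}.
Sum: -\frac{115}{6} + \frac{235}{18} e_{12} - \frac{137}{6} e_{13} + \frac{149}{12} e_{23}; translating back through the correspondence:
Answer: -\frac{115}{6} + \frac{149}{12}i - \frac{137}{6}j + \frac{235}{18}k


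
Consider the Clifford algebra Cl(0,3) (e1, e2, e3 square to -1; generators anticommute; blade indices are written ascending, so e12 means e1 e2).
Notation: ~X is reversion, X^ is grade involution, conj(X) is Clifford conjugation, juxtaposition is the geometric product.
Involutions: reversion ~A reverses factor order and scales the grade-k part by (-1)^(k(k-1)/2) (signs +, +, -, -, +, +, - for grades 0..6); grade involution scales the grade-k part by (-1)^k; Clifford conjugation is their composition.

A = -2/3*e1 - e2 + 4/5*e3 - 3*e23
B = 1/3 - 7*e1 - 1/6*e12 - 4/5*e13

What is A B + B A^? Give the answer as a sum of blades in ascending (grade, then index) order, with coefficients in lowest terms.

first term: -14/3 - 313/450*e1 - 4/9*e2 - 4/15*e3 - 47/5*e12 + 61/10*e13 - e23 + 301/15*e123
second term: 14/3 - 113/450*e1 + 2/9*e2 - 4/5*e3 - 23/5*e12 + 51/10*e13 - e23 + 329/15*e123
Answer: -71/75*e1 - 2/9*e2 - 16/15*e3 - 14*e12 + 56/5*e13 - 2*e23 + 42*e123


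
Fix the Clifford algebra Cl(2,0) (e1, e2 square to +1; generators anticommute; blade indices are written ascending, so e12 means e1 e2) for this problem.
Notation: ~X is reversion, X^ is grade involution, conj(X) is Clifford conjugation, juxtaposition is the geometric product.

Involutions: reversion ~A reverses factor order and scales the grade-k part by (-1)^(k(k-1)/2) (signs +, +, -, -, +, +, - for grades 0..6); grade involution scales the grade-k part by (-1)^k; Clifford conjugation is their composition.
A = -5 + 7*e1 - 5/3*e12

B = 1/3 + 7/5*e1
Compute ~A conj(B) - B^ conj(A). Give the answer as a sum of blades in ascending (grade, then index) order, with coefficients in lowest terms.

first term: -172/15 + 28/3*e1 + 7/3*e2 + 5/9*e12
second term: 122/15 + 14/3*e1 - 7/3*e2 + 5/9*e12
Answer: -98/5 + 14/3*e1 + 14/3*e2


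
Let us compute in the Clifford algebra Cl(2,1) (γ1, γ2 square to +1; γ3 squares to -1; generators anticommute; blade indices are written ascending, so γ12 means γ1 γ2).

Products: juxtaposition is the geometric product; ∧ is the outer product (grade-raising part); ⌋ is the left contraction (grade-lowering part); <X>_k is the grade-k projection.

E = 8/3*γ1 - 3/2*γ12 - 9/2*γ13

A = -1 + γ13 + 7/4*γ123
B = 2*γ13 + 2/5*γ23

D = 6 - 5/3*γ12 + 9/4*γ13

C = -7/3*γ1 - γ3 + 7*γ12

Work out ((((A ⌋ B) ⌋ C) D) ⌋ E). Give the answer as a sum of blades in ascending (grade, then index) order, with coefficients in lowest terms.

step 1: 2 - 2*γ13 - 2/5*γ23
step 2: -14/3*γ1 - 2*γ3 + 14*γ12
step 3: 70/3 - 65/2*γ1 + 70/9*γ2 - 45/2*γ3 + 84*γ12 - 63/2*γ23 + 10/3*γ123
step 4: 118/3 + 6305/36*γ1 + 195/4*γ2 + 585/4*γ3 - 35*γ12 - 105*γ13
Answer: 118/3 + 6305/36*γ1 + 195/4*γ2 + 585/4*γ3 - 35*γ12 - 105*γ13


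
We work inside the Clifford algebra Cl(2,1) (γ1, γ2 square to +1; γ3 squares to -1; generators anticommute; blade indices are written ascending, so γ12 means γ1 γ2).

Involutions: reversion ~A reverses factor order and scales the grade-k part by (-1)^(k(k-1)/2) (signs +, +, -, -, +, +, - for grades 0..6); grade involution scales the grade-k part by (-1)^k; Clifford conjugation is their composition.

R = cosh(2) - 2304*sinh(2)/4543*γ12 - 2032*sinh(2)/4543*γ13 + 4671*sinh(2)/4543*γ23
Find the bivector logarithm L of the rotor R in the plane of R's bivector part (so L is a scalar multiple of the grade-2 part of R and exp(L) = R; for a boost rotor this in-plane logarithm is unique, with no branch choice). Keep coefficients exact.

The scalar part of R is cosh(2), so cosh pins the rapidity up to sign — the sign comes from the bivector part; dividing that part by sinh of the rapidity yields the plane, and the in-plane L = rapidity * plane is unique because the two sign choices cancel.
Concretely: cosh(rapidity) = cosh(2) gives rapidity = ±2, and since rapidity/sinh(rapidity) is even the sign is immaterial: L = (rapidity/sinh(rapidity)) * <R>_2 = (2/sinh(2)) * <R>_2.
Answer: -4608/4543*γ12 - 4064/4543*γ13 + 9342/4543*γ23


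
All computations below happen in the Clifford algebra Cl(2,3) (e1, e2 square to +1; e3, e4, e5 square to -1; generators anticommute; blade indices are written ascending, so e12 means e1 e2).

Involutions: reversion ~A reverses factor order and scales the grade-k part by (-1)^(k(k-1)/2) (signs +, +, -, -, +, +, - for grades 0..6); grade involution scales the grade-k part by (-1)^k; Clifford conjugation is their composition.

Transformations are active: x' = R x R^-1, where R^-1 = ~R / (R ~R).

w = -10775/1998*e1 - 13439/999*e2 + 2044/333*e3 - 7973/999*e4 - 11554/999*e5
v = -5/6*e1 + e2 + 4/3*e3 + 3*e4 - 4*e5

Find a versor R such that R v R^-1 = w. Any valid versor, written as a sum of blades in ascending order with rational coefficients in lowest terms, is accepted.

Sketch: the shared square -301/12 makes R = v + w = -6220/999*e1 - 12440/999*e2 + 2488/333*e3 - 4976/999*e4 - 15550/999*e5 the natural versor; its sandwich fixes that direction, negates (v - w)/2, and sends v to w.
Answer: -6220/999*e1 - 12440/999*e2 + 2488/333*e3 - 4976/999*e4 - 15550/999*e5


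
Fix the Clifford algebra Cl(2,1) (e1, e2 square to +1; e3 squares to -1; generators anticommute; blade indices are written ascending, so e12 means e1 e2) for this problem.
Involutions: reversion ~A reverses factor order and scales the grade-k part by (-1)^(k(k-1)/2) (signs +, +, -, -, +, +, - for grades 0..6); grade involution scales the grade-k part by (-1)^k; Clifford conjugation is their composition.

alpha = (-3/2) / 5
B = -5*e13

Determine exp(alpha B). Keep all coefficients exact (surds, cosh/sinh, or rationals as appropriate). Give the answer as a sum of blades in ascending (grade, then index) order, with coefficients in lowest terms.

B^2 = (-5)^2*(e13)^2 = 25*(+1) = 25 (a basis 2-blade squares to minus the product of its generators' squares).
B^2 = 25 — a positive square means the series sums to a boost: l = 5, alpha*l = -3/2, so exp(alpha B) = cosh(-3/2) + (sinh(-3/2)/5)*B = cosh(3/2) + (-sinh(3/2)/5)*B.
Answer: cosh(3/2) + sinh(3/2)*e13


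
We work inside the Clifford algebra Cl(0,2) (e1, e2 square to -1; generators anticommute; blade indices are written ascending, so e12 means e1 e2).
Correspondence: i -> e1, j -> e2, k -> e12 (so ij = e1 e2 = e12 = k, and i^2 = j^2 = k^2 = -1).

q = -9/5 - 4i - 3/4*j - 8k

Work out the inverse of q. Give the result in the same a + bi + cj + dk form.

In blades: q = -9/5 - 4*e1 - 3/4*e2 - 8*e12.
With qbar = -9/5 + 4*e1 + 3/4*e2 + 8*e12 (scalar fixed, mapped units negated), q qbar = 33521/400 (the sum of squared coefficients), so q^-1 = qbar / (33521/400) = -720/33521 + 1600/33521*e1 + 300/33521*e2 + 3200/33521*e12; translating back:
Answer: -720/33521 + 1600/33521*i + 300/33521*j + 3200/33521*k


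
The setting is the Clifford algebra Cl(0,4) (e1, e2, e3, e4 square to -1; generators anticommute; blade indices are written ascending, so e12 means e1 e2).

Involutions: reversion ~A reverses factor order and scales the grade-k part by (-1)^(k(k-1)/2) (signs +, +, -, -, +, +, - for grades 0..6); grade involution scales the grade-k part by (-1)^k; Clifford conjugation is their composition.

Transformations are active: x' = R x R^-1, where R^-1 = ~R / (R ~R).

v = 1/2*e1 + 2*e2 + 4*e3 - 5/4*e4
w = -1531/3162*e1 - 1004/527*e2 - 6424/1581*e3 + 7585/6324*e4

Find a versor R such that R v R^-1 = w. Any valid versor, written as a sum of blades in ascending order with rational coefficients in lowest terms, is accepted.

Why this works: both vectors square to -349/16, so q(v) = q(w) and R = v + w = 25/1581*e1 + 50/527*e2 - 100/1581*e3 - 80/1581*e4 carries v to w — its own direction survives, the complement (v - w)/2 flips.
Answer: 25/1581*e1 + 50/527*e2 - 100/1581*e3 - 80/1581*e4


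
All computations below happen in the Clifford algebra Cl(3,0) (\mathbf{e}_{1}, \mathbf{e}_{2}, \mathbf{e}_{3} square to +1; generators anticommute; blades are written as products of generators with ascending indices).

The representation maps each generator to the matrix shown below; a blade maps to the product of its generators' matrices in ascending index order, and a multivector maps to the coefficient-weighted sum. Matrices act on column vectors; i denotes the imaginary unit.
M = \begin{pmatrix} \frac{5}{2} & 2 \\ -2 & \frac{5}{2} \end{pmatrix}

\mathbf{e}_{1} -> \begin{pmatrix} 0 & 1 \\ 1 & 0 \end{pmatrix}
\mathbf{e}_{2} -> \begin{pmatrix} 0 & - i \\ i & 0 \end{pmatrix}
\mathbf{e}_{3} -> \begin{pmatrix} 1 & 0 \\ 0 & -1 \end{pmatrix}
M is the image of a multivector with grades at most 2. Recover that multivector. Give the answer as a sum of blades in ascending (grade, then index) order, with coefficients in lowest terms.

Method: 1, rho(e_{1}), rho(e_{2}), rho(e_{3}) form a trace-orthogonal basis of the 2x2 complex matrices (tr(X Y) = 2 if X = Y, else 0), so M = m0*1 + m1*rho(e_{1}) + m2*rho(e_{2}) + m3*rho(e_{3}) with m0 = tr(M)/2 = \frac{5}{2}, m1 = tr(M rho(e_{1}))/2 = 0, m2 = tr(M rho(e_{2}))/2 = 2 i, m3 = tr(M rho(e_{3}))/2 = 0.
Multiplying table entries, the bivector images are rho(e_{1} e_{2}) = i*rho(e_{3}), rho(e_{1} e_{3}) = -i*rho(e_{2}), rho(e_{2} e_{3}) = i*rho(e_{1}); with real blade coefficients the real parts of m0..m3 are the coefficients of 1, e_{1}, e_{2}, e_{3} and the imaginary parts give the bivectors (e_{2} e_{3}: Im m1, e_{1} e_{3}: -Im m2, e_{1} e_{2}: Im m3).
Answer: \frac{5}{2} - 2 e_{1} e_{3}


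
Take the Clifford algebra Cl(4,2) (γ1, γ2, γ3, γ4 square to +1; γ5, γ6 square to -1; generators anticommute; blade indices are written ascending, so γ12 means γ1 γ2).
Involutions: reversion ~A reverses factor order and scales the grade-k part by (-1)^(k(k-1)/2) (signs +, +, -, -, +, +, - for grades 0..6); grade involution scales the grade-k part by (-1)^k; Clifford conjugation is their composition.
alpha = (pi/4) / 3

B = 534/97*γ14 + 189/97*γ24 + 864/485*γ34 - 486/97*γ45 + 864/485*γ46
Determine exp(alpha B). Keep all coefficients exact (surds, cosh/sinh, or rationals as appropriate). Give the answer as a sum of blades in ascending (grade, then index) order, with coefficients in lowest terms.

B^2 term by term: the squares give (534/97)^2*(γ14)^2 + (189/97)^2*(γ24)^2 + (864/485)^2*(γ34)^2 + (-486/97)^2*(γ45)^2 + (864/485)^2*(γ46)^2 = 285156/9409*(-1) + 35721/9409*(-1) + 746496/235225*(-1) + 236196/9409*(+1) + 746496/235225*(+1) = -9 (each basis 2-blade squares to minus the product of its generators' squares); cross terms between blades sharing an index anticommute and cancel. So B^2 = -9.
B^2 = -9 — circular case — the even/odd split gives cos and sin: l = 3, alpha*l = pi/4, so exp(alpha B) = cos(pi/4) + (sin(pi/4)/3)*B = sqrt(2)/2 + (sqrt(2)/6)*B.
Answer: sqrt(2)/2 + 89*sqrt(2)/97*γ14 + 63*sqrt(2)/194*γ24 + 144*sqrt(2)/485*γ34 - 81*sqrt(2)/97*γ45 + 144*sqrt(2)/485*γ46


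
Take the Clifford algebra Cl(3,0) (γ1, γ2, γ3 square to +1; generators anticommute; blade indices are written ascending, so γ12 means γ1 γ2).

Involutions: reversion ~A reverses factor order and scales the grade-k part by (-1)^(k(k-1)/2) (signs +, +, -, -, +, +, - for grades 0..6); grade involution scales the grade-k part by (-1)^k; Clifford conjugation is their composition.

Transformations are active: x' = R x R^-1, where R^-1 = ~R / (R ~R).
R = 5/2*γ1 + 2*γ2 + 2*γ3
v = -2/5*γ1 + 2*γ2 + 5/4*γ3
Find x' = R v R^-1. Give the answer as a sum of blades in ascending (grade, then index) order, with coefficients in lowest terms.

~R = 5/2*γ1 + 2*γ2 + 2*γ3, and R ~R = 57/4, so R^-1 = ~R / (57/4).
R v = 11/2 + 29/5*γ12 + 157/40*γ13 - 3/2*γ23
Answer: 664/285*γ1 - 26/57*γ2 + 67/228*γ3


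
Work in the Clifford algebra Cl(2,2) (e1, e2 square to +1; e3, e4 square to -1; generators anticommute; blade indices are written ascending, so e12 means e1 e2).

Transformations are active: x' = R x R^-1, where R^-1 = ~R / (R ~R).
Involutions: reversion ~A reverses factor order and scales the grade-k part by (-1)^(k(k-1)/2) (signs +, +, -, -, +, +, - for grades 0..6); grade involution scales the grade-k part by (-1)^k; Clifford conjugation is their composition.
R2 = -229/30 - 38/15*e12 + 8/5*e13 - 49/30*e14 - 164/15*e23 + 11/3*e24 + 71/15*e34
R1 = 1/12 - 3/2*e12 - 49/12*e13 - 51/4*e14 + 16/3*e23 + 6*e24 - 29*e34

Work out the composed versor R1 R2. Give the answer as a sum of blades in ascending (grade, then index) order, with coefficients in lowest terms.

Distribute over the grade parts of R1 (each basis-blade product reordered to ascending indices, repeated generators contracted through their squares):
<R1>_0 (= 1/12) R2 = -229/360 - 19/90*e12 + 2/15*e13 - 49/360*e14 - 41/45*e23 + 11/36*e24 + 71/180*e34
<R1>_2 (= -3/2*e12 - 49/12*e13 - 51/4*e14 + 16/3*e23 + 6*e24 - 29*e34) R2 = 40121/360 + 191/18*e12 - 16789/360*e13 + 28783/360*e14 + 3203/30*e23 + 49657/180*e24 + 13097/120*e34 + 36437/180*e1234
Summing the partial products and collecting blades:
Answer: 9973/90 + 52/5*e12 - 16741/360*e13 + 4789/60*e14 + 9527/90*e23 + 12428/45*e24 + 39433/360*e34 + 36437/180*e1234


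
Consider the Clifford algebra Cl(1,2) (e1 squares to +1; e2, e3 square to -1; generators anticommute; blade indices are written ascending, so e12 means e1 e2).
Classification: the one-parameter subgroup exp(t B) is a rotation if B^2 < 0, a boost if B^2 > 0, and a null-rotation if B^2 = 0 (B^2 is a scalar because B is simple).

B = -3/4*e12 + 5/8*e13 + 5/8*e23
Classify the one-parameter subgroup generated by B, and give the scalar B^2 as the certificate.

B^2 term by term: the squares give (-3/4)^2*(e12)^2 + (5/8)^2*(e13)^2 + (5/8)^2*(e23)^2 = 9/16*(+1) + 25/64*(+1) + 25/64*(-1) = 9/16 (each basis 2-blade squares to minus the product of its generators' squares); cross terms between blades sharing an index anticommute and cancel. So B^2 = 9/16.
Answer: boost, certificate B^2 = 9/16. Key observation: B^2 = 9/16 is a conjugation invariant, so its sign decides the class regardless of the surface form of B.


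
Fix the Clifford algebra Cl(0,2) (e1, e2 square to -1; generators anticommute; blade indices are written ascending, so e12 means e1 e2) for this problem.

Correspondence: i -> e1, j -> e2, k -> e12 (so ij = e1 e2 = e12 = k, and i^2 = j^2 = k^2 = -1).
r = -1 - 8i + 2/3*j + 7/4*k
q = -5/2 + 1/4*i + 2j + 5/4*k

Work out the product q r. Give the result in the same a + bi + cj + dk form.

In blades: q = -5/2 + 1/4*e1 + 2*e2 + 5/4*e12, r = -1 - 8*e1 + 2/3*e2 + 7/4*e12.
Distribute q over r term by term (generator squares from the signature, products reordered to ascending indices): (-5/2)*r = 5/2 + 20*e1 - 5/3*e2 - 35/8*e12; (1/4*e1)*r = 2 - 1/4*e1 - 7/16*e2 + 1/6*e12; (2*e2)*r = -4/3 + 7/2*e1 - 2*e2 + 16*e12; (5/4*e12)*r = -35/16 - 5/6*e1 - 10*e2 - 5/4*e12.
Sum: 47/48 + 269/12*e1 - 677/48*e2 + 253/24*e12; translating back through the correspondence:
Answer: 47/48 + 269/12*i - 677/48*j + 253/24*k


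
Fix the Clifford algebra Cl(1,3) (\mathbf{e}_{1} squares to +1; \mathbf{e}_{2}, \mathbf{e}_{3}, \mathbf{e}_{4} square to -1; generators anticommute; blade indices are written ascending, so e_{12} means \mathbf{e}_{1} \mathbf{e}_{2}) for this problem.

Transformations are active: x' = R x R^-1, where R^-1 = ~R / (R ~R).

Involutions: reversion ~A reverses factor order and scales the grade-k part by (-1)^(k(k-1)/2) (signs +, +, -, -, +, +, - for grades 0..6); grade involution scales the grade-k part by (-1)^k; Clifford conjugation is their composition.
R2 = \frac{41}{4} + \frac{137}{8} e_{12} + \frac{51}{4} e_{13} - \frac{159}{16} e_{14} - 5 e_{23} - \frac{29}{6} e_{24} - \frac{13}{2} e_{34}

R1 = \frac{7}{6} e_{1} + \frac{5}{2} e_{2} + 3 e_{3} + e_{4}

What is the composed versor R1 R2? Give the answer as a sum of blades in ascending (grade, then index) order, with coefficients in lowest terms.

Distribute over the terms of R1 (each basis-blade product reordered to ascending indices, repeated generators contracted through their squares):
(\frac{7}{6} e_{1}) R2 = \frac{287}{24} e_{1} + \frac{959}{48} e_{2} + \frac{119}{8} e_{3} - \frac{371}{32} e_{4} - \frac{35}{6} e_{123} - \frac{203}{36} e_{124} - \frac{91}{12} e_{134}
(\frac{5}{2} e_{2}) R2 = \frac{685}{16} e_{1} + \frac{205}{8} e_{2} + \frac{25}{2} e_{3} + \frac{145}{12} e_{4} - \frac{255}{8} e_{123} + \frac{795}{32} e_{124} - \frac{65}{4} e_{234}
(3 e_{3}) R2 = \frac{153}{4} e_{1} - 15 e_{2} + \frac{123}{4} e_{3} + \frac{39}{2} e_{4} + \frac{411}{8} e_{123} + \frac{477}{16} e_{134} + \frac{29}{2} e_{234}
(e_{4}) R2 = -\frac{159}{16} e_{1} - \frac{29}{6} e_{2} - \frac{13}{2} e_{3} + \frac{41}{4} e_{4} + \frac{137}{8} e_{124} + \frac{51}{4} e_{134} - 5 e_{234}
Summing the partial products and collecting blades:
Answer: \frac{997}{12} e_{1} + \frac{1237}{48} e_{2} + \frac{413}{8} e_{3} + \frac{2903}{96} e_{4} + \frac{41}{3} e_{123} + \frac{10463}{288} e_{124} + \frac{1679}{48} e_{134} - \frac{27}{4} e_{234}


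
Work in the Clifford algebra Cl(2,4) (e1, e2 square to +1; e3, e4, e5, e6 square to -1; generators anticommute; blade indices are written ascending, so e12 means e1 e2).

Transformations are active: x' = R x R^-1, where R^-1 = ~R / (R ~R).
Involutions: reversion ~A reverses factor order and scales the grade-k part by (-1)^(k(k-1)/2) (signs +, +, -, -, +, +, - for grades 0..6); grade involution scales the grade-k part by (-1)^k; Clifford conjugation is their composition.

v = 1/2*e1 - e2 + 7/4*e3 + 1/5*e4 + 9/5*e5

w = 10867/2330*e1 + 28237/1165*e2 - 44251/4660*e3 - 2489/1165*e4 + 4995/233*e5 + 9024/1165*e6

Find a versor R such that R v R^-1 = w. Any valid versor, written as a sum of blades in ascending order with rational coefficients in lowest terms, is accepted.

R = v + w = 6016/1165*e1 + 27072/1165*e2 - 9024/1165*e3 - 2256/1165*e4 + 27072/1165*e5 + 9024/1165*e6 works: the equal norms (-2037/400) guarantee its sandwich swaps v into w.
Answer: 6016/1165*e1 + 27072/1165*e2 - 9024/1165*e3 - 2256/1165*e4 + 27072/1165*e5 + 9024/1165*e6


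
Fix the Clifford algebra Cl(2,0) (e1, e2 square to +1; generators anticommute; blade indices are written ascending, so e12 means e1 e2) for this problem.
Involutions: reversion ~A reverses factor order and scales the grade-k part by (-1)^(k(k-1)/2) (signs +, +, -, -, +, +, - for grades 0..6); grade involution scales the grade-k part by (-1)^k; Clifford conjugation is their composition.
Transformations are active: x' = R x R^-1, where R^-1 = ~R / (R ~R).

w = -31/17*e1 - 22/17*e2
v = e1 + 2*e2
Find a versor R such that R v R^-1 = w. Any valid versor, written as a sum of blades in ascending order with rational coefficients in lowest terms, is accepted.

Sketch: the shared square 5 makes R = v + w = -14/17*e1 + 12/17*e2 the natural versor; its sandwich fixes that direction, negates (v - w)/2, and sends v to w.
Answer: -14/17*e1 + 12/17*e2


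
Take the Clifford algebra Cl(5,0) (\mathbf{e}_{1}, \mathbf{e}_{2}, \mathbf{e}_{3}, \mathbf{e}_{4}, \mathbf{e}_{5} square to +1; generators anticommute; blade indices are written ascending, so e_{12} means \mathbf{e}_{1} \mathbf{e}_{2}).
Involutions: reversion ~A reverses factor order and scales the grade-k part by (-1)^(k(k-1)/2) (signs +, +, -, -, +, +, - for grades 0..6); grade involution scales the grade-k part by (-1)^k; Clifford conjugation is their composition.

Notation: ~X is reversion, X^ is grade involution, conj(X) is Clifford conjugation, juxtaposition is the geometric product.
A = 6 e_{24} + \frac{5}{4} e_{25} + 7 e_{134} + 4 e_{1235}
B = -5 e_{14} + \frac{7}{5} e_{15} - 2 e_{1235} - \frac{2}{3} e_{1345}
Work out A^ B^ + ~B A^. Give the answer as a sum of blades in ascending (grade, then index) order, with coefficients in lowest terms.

first term: -8 + 35 e_{3} - \frac{14}{3} e_{5} - \frac{113}{4} e_{12} - \frac{5}{2} e_{13} - \frac{28}{5} e_{23} + \frac{8}{3} e_{24} - 14 e_{245} - \frac{49}{5} e_{345} - \frac{5}{6} e_{1234} + 4 e_{1235} + \frac{293}{20} e_{1245} - 12 e_{1345} - 20 e_{2345}
second term: -8 - 35 e_{3} + \frac{14}{3} e_{5} - \frac{113}{4} e_{12} - \frac{5}{2} e_{13} + \frac{28}{5} e_{23} - \frac{8}{3} e_{24} - 14 e_{245} - \frac{49}{5} e_{345} + \frac{5}{6} e_{1234} - 4 e_{1235} - \frac{293}{20} e_{1245} + 12 e_{1345} - 20 e_{2345}
Answer: -16 - \frac{113}{2} e_{12} - 5 e_{13} - 28 e_{245} - \frac{98}{5} e_{345} - 40 e_{2345}


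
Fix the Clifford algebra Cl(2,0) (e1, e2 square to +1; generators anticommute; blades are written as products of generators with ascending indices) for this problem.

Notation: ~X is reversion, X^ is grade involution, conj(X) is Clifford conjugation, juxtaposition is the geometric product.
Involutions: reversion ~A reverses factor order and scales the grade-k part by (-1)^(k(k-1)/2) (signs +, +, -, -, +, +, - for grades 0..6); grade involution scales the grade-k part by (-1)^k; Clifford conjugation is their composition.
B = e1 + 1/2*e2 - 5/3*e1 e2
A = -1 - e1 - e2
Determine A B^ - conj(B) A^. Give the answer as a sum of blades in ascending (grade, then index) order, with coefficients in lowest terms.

first term: 3/2 - 2/3*e1 + 13/6*e2 + 7/6*e1 e2
second term: -3/2 + 8/3*e1 - 7/6*e2 - 13/6*e1 e2
Answer: 3 - 10/3*e1 + 10/3*e2 + 10/3*e1 e2


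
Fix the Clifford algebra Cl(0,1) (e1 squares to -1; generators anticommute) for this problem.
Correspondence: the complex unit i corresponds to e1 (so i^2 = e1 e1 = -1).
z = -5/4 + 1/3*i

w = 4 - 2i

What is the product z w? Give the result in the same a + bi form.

In blades: z = -5/4 + 1/3*e1, w = 4 - 2*e1.
Distribute z over w term by term (generator squares from the signature, products reordered to ascending indices): (-5/4)*w = -5 + 5/2*e1; (1/3*e1)*w = 2/3 + 4/3*e1.
Sum: -13/3 + 23/6*e1; translating back through the correspondence:
Answer: -13/3 + 23/6*i


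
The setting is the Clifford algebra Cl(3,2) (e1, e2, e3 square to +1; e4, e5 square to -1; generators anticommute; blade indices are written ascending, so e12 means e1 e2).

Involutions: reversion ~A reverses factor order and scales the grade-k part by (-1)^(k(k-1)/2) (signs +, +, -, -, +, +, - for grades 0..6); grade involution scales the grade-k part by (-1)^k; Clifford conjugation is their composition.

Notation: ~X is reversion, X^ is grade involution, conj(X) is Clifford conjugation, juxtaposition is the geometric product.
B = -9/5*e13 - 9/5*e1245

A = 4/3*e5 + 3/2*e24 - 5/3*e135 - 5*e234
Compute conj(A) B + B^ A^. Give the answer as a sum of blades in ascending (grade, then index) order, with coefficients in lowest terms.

first term: -3*e5 + 27/10*e15 + 57/5*e124 + 57/5*e135 + 3*e234 - 27/10*e1234
second term: 3*e5 - 27/10*e15 + 33/5*e124 - 33/5*e135 - 3*e234 + 27/10*e1234
Answer: 18*e124 + 24/5*e135


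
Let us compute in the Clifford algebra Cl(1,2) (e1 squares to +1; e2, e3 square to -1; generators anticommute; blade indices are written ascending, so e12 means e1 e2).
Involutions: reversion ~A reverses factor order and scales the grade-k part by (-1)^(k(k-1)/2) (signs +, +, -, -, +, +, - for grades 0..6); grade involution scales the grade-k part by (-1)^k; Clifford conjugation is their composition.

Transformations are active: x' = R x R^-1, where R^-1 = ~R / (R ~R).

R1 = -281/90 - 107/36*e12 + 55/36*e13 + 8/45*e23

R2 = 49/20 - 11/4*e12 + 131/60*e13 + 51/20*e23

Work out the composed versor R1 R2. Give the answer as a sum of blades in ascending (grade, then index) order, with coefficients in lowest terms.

Distribute over the terms of R1 (each basis-blade product reordered to ascending indices, repeated generators contracted through their squares):
(-281/90) R2 = -13769/1800 + 3091/360*e12 - 36811/5400*e13 - 4777/600*e23
(-107/36*e12) R2 = 1177/144 - 5243/720*e12 + 1819/240*e13 + 14017/2160*e23
(55/36*e13) R2 = 1441/432 + 187/48*e12 + 539/144*e13 - 605/144*e23
(8/45*e23) R2 = -34/75 - 262/675*e12 - 22/45*e13 + 98/225*e23
Summing the partial products and collecting blades:
Answer: 3679/1080 + 3248/675*e12 + 21689/5400*e13 - 14143/2700*e23


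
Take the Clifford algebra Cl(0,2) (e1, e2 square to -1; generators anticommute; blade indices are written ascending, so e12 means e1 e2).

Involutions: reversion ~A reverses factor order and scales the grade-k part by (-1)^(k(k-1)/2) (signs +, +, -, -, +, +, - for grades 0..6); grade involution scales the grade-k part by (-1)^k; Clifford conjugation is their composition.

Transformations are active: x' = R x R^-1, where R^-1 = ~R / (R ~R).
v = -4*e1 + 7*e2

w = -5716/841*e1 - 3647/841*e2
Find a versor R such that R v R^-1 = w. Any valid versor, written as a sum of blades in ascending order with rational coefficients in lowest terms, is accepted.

R = v + w = -9080/841*e1 + 2240/841*e2 works: the equal norms (-65) guarantee its sandwich swaps v into w.
Answer: -9080/841*e1 + 2240/841*e2


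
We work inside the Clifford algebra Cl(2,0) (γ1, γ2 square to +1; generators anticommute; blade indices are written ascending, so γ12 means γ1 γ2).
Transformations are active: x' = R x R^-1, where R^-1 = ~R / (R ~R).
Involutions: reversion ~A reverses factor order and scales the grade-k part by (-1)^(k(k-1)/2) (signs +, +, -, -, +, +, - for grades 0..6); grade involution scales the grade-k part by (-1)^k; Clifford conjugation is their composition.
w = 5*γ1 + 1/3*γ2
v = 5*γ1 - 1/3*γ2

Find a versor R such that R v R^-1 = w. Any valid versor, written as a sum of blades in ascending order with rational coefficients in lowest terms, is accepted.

Construction: equal norms (both 226/9) license R = v + w = 10*γ1 — nothing changes along that direction, while (v - w)/2 changes sign, so v maps onto w.
Answer: 10*γ1
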